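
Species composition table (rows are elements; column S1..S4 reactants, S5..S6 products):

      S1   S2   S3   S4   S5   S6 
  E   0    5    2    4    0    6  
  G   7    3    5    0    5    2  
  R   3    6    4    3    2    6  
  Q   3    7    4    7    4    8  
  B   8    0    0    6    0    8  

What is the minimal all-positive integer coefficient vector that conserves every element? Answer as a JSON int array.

E: 2·0+2·5+2·2+4·4 = 30 | 4·0+5·6 = 30
G: 2·7+2·3+2·5+4·0 = 30 | 4·5+5·2 = 30
R: 2·3+2·6+2·4+4·3 = 38 | 4·2+5·6 = 38
Q: 2·3+2·7+2·4+4·7 = 56 | 4·4+5·8 = 56
B: 2·8+2·0+2·0+4·6 = 40 | 4·0+5·8 = 40
gcd(2,2,2,4,4,5) = 1

Coefficients: [2, 2, 2, 4, 4, 5]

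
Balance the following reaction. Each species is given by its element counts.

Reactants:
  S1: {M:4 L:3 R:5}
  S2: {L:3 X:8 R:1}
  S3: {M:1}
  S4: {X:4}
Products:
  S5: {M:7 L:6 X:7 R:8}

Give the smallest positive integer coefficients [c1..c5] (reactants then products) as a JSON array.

M: 6·4+2·0+4·1+3·0 = 28 | 4·7 = 28
L: 6·3+2·3+4·0+3·0 = 24 | 4·6 = 24
X: 6·0+2·8+4·0+3·4 = 28 | 4·7 = 28
R: 6·5+2·1+4·0+3·0 = 32 | 4·8 = 32
gcd(6,2,4,3,4) = 1

Coefficients: [6, 2, 4, 3, 4]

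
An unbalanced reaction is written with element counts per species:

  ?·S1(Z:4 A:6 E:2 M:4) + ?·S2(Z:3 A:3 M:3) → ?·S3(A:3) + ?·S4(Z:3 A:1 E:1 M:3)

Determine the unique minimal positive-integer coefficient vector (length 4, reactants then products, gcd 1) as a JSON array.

Coefficients: [3, 2, 6, 6]

Z: 3·4+2·3 = 18 | 6·0+6·3 = 18
A: 3·6+2·3 = 24 | 6·3+6·1 = 24
E: 3·2+2·0 = 6 | 6·0+6·1 = 6
M: 3·4+2·3 = 18 | 6·0+6·3 = 18
gcd(3,2,6,6) = 1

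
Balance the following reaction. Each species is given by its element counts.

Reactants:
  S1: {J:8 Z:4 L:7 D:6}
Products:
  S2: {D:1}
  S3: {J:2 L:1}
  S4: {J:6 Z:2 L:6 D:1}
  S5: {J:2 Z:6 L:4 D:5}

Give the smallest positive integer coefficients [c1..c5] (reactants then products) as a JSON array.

J: 2·8 = 16 | 6·0+4·2+1·6+1·2 = 16
Z: 2·4 = 8 | 6·0+4·0+1·2+1·6 = 8
L: 2·7 = 14 | 6·0+4·1+1·6+1·4 = 14
D: 2·6 = 12 | 6·1+4·0+1·1+1·5 = 12
gcd(2,6,4,1,1) = 1

Coefficients: [2, 6, 4, 1, 1]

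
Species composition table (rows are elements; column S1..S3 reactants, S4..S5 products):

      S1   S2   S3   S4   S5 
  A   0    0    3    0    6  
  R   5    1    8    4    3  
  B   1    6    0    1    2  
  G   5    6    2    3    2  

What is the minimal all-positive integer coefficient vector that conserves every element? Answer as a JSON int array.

A: 2·0+1·0+2·3 = 6 | 6·0+1·6 = 6
R: 2·5+1·1+2·8 = 27 | 6·4+1·3 = 27
B: 2·1+1·6+2·0 = 8 | 6·1+1·2 = 8
G: 2·5+1·6+2·2 = 20 | 6·3+1·2 = 20
gcd(2,1,2,6,1) = 1

Coefficients: [2, 1, 2, 6, 1]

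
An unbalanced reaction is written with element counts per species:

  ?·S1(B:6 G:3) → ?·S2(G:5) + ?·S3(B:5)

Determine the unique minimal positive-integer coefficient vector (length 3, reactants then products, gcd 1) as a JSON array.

B: 5·6 = 30 | 3·0+6·5 = 30
G: 5·3 = 15 | 3·5+6·0 = 15
gcd(5,3,6) = 1

Coefficients: [5, 3, 6]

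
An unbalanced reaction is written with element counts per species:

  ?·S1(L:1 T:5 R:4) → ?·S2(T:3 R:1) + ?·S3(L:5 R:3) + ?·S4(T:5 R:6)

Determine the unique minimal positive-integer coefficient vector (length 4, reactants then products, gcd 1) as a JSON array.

Coefficients: [5, 5, 1, 2]

L: 5·1 = 5 | 5·0+1·5+2·0 = 5
T: 5·5 = 25 | 5·3+1·0+2·5 = 25
R: 5·4 = 20 | 5·1+1·3+2·6 = 20
gcd(5,5,1,2) = 1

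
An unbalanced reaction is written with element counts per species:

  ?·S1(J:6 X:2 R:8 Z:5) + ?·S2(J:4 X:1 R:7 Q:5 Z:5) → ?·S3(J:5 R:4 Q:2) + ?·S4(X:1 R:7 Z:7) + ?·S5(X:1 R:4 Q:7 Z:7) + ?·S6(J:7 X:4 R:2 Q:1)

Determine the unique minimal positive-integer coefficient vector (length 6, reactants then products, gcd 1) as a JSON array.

Coefficients: [2, 5, 5, 3, 2, 1]

J: 2·6+5·4 = 32 | 5·5+3·0+2·0+1·7 = 32
X: 2·2+5·1 = 9 | 5·0+3·1+2·1+1·4 = 9
R: 2·8+5·7 = 51 | 5·4+3·7+2·4+1·2 = 51
Q: 2·0+5·5 = 25 | 5·2+3·0+2·7+1·1 = 25
Z: 2·5+5·5 = 35 | 5·0+3·7+2·7+1·0 = 35
gcd(2,5,5,3,2,1) = 1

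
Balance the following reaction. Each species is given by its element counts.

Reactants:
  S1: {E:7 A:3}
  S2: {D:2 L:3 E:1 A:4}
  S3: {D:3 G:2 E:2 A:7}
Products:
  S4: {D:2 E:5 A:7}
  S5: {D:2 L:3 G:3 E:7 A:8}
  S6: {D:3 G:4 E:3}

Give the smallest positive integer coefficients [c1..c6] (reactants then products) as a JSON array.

Coefficients: [5, 2, 5, 6, 2, 1]

D: 5·0+2·2+5·3 = 19 | 6·2+2·2+1·3 = 19
L: 5·0+2·3+5·0 = 6 | 6·0+2·3+1·0 = 6
G: 5·0+2·0+5·2 = 10 | 6·0+2·3+1·4 = 10
E: 5·7+2·1+5·2 = 47 | 6·5+2·7+1·3 = 47
A: 5·3+2·4+5·7 = 58 | 6·7+2·8+1·0 = 58
gcd(5,2,5,6,2,1) = 1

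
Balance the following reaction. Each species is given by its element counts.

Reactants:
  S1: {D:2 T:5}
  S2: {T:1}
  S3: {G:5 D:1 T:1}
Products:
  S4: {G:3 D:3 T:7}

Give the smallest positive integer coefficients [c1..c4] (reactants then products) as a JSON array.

Coefficients: [6, 2, 3, 5]

G: 6·0+2·0+3·5 = 15 | 5·3 = 15
D: 6·2+2·0+3·1 = 15 | 5·3 = 15
T: 6·5+2·1+3·1 = 35 | 5·7 = 35
gcd(6,2,3,5) = 1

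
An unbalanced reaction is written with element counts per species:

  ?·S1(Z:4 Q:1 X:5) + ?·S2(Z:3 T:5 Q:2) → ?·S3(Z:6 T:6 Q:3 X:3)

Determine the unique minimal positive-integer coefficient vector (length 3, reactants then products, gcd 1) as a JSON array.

Z: 3·4+6·3 = 30 | 5·6 = 30
T: 3·0+6·5 = 30 | 5·6 = 30
Q: 3·1+6·2 = 15 | 5·3 = 15
X: 3·5+6·0 = 15 | 5·3 = 15
gcd(3,6,5) = 1

Coefficients: [3, 6, 5]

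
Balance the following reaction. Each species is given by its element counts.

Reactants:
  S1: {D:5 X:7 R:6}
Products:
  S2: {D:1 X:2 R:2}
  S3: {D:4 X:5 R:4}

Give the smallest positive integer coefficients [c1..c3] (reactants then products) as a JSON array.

D: 1·5 = 5 | 1·1+1·4 = 5
X: 1·7 = 7 | 1·2+1·5 = 7
R: 1·6 = 6 | 1·2+1·4 = 6
gcd(1,1,1) = 1

Coefficients: [1, 1, 1]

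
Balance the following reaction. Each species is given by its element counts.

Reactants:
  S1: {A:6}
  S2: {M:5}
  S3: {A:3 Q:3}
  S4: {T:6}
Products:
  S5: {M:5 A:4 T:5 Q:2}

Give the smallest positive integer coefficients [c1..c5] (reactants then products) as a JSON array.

M: 2·0+6·5+4·0+5·0 = 30 | 6·5 = 30
A: 2·6+6·0+4·3+5·0 = 24 | 6·4 = 24
T: 2·0+6·0+4·0+5·6 = 30 | 6·5 = 30
Q: 2·0+6·0+4·3+5·0 = 12 | 6·2 = 12
gcd(2,6,4,5,6) = 1

Coefficients: [2, 6, 4, 5, 6]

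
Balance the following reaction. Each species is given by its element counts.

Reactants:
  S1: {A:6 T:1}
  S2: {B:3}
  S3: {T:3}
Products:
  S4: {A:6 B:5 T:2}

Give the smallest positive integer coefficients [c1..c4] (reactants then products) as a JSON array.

A: 3·6+5·0+1·0 = 18 | 3·6 = 18
B: 3·0+5·3+1·0 = 15 | 3·5 = 15
T: 3·1+5·0+1·3 = 6 | 3·2 = 6
gcd(3,5,1,3) = 1

Coefficients: [3, 5, 1, 3]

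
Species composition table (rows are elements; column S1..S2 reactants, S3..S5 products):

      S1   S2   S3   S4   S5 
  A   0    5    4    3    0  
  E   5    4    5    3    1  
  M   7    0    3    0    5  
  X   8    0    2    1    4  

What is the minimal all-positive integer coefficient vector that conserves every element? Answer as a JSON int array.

Coefficients: [2, 6, 3, 6, 1]

A: 2·0+6·5 = 30 | 3·4+6·3+1·0 = 30
E: 2·5+6·4 = 34 | 3·5+6·3+1·1 = 34
M: 2·7+6·0 = 14 | 3·3+6·0+1·5 = 14
X: 2·8+6·0 = 16 | 3·2+6·1+1·4 = 16
gcd(2,6,3,6,1) = 1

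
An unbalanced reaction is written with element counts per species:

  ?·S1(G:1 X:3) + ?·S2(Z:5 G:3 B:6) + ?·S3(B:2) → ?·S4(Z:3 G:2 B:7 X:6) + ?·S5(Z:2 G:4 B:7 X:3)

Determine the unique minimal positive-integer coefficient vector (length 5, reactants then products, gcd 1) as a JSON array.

Z: 3·0+1·5+4·0 = 5 | 1·3+1·2 = 5
G: 3·1+1·3+4·0 = 6 | 1·2+1·4 = 6
B: 3·0+1·6+4·2 = 14 | 1·7+1·7 = 14
X: 3·3+1·0+4·0 = 9 | 1·6+1·3 = 9
gcd(3,1,4,1,1) = 1

Coefficients: [3, 1, 4, 1, 1]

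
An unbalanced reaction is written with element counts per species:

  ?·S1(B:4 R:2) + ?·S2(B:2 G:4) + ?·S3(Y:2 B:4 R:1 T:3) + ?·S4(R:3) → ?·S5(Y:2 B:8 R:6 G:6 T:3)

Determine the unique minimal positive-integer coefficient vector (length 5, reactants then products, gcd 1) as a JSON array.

Y: 1·0+6·0+4·2+6·0 = 8 | 4·2 = 8
B: 1·4+6·2+4·4+6·0 = 32 | 4·8 = 32
R: 1·2+6·0+4·1+6·3 = 24 | 4·6 = 24
G: 1·0+6·4+4·0+6·0 = 24 | 4·6 = 24
T: 1·0+6·0+4·3+6·0 = 12 | 4·3 = 12
gcd(1,6,4,6,4) = 1

Coefficients: [1, 6, 4, 6, 4]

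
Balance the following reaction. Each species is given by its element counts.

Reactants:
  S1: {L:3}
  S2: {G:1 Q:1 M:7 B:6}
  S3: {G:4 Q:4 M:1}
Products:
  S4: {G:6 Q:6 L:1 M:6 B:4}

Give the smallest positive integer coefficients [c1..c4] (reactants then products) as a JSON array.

G: 1·0+2·1+4·4 = 18 | 3·6 = 18
Q: 1·0+2·1+4·4 = 18 | 3·6 = 18
L: 1·3+2·0+4·0 = 3 | 3·1 = 3
M: 1·0+2·7+4·1 = 18 | 3·6 = 18
B: 1·0+2·6+4·0 = 12 | 3·4 = 12
gcd(1,2,4,3) = 1

Coefficients: [1, 2, 4, 3]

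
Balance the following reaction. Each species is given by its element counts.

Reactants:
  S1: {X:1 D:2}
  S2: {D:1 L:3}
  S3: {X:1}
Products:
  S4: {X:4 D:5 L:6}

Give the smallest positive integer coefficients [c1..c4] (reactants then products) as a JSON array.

X: 3·1+4·0+5·1 = 8 | 2·4 = 8
D: 3·2+4·1+5·0 = 10 | 2·5 = 10
L: 3·0+4·3+5·0 = 12 | 2·6 = 12
gcd(3,4,5,2) = 1

Coefficients: [3, 4, 5, 2]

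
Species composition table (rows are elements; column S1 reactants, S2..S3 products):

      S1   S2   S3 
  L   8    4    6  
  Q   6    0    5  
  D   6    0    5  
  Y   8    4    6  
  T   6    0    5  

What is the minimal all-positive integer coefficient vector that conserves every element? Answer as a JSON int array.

L: 5·8 = 40 | 1·4+6·6 = 40
Q: 5·6 = 30 | 1·0+6·5 = 30
D: 5·6 = 30 | 1·0+6·5 = 30
Y: 5·8 = 40 | 1·4+6·6 = 40
T: 5·6 = 30 | 1·0+6·5 = 30
gcd(5,1,6) = 1

Coefficients: [5, 1, 6]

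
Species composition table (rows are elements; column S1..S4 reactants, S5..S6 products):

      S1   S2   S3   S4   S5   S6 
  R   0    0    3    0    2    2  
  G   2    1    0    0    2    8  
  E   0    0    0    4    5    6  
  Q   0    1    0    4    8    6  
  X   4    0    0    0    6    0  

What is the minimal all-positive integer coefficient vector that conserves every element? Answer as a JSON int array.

R: 3·0+6·0+2·3+4·0 = 6 | 2·2+1·2 = 6
G: 3·2+6·1+2·0+4·0 = 12 | 2·2+1·8 = 12
E: 3·0+6·0+2·0+4·4 = 16 | 2·5+1·6 = 16
Q: 3·0+6·1+2·0+4·4 = 22 | 2·8+1·6 = 22
X: 3·4+6·0+2·0+4·0 = 12 | 2·6+1·0 = 12
gcd(3,6,2,4,2,1) = 1

Coefficients: [3, 6, 2, 4, 2, 1]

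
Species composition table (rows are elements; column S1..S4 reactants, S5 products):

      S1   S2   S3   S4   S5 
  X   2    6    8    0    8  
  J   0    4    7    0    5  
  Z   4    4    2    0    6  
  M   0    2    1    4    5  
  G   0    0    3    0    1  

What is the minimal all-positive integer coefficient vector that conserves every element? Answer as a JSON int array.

X: 4·2+4·6+2·8+5·0 = 48 | 6·8 = 48
J: 4·0+4·4+2·7+5·0 = 30 | 6·5 = 30
Z: 4·4+4·4+2·2+5·0 = 36 | 6·6 = 36
M: 4·0+4·2+2·1+5·4 = 30 | 6·5 = 30
G: 4·0+4·0+2·3+5·0 = 6 | 6·1 = 6
gcd(4,4,2,5,6) = 1

Coefficients: [4, 4, 2, 5, 6]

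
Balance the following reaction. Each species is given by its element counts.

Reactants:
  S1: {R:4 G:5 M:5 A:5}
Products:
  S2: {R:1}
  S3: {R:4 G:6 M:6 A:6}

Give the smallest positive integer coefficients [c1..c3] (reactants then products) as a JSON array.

R: 6·4 = 24 | 4·1+5·4 = 24
G: 6·5 = 30 | 4·0+5·6 = 30
M: 6·5 = 30 | 4·0+5·6 = 30
A: 6·5 = 30 | 4·0+5·6 = 30
gcd(6,4,5) = 1

Coefficients: [6, 4, 5]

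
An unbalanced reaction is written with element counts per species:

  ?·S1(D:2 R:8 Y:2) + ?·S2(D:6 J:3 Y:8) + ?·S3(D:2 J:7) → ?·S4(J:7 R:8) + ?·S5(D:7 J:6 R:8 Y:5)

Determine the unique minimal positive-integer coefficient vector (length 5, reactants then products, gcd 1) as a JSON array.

Coefficients: [6, 1, 5, 2, 4]

D: 6·2+1·6+5·2 = 28 | 2·0+4·7 = 28
J: 6·0+1·3+5·7 = 38 | 2·7+4·6 = 38
R: 6·8+1·0+5·0 = 48 | 2·8+4·8 = 48
Y: 6·2+1·8+5·0 = 20 | 2·0+4·5 = 20
gcd(6,1,5,2,4) = 1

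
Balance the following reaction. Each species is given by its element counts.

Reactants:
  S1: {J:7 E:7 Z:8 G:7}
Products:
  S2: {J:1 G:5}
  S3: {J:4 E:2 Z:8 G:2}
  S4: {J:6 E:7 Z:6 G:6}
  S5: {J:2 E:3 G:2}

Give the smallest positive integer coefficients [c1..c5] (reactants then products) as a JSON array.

J: 5·7 = 35 | 1·1+2·4+4·6+1·2 = 35
E: 5·7 = 35 | 1·0+2·2+4·7+1·3 = 35
Z: 5·8 = 40 | 1·0+2·8+4·6+1·0 = 40
G: 5·7 = 35 | 1·5+2·2+4·6+1·2 = 35
gcd(5,1,2,4,1) = 1

Coefficients: [5, 1, 2, 4, 1]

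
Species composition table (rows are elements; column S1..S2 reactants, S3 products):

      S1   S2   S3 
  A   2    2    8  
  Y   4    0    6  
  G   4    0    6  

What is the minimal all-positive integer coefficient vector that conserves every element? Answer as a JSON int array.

Coefficients: [3, 5, 2]

A: 3·2+5·2 = 16 | 2·8 = 16
Y: 3·4+5·0 = 12 | 2·6 = 12
G: 3·4+5·0 = 12 | 2·6 = 12
gcd(3,5,2) = 1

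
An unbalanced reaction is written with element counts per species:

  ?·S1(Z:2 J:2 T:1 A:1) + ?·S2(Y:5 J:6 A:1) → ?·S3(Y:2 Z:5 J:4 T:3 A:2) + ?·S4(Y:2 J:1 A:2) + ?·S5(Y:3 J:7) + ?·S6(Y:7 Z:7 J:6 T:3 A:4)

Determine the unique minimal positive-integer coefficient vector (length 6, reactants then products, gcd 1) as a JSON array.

Coefficients: [6, 6, 1, 3, 5, 1]

Y: 6·0+6·5 = 30 | 1·2+3·2+5·3+1·7 = 30
Z: 6·2+6·0 = 12 | 1·5+3·0+5·0+1·7 = 12
J: 6·2+6·6 = 48 | 1·4+3·1+5·7+1·6 = 48
T: 6·1+6·0 = 6 | 1·3+3·0+5·0+1·3 = 6
A: 6·1+6·1 = 12 | 1·2+3·2+5·0+1·4 = 12
gcd(6,6,1,3,5,1) = 1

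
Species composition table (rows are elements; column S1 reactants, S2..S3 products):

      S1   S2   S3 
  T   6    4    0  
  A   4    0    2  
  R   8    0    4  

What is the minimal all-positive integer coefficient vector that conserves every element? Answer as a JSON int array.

T: 2·6 = 12 | 3·4+4·0 = 12
A: 2·4 = 8 | 3·0+4·2 = 8
R: 2·8 = 16 | 3·0+4·4 = 16
gcd(2,3,4) = 1

Coefficients: [2, 3, 4]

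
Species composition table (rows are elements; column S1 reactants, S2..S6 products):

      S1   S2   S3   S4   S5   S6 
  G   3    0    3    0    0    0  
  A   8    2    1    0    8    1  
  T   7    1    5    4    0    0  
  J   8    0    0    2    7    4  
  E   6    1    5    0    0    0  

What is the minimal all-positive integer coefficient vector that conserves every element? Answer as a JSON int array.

Coefficients: [4, 4, 4, 1, 2, 4]

G: 4·3 = 12 | 4·0+4·3+1·0+2·0+4·0 = 12
A: 4·8 = 32 | 4·2+4·1+1·0+2·8+4·1 = 32
T: 4·7 = 28 | 4·1+4·5+1·4+2·0+4·0 = 28
J: 4·8 = 32 | 4·0+4·0+1·2+2·7+4·4 = 32
E: 4·6 = 24 | 4·1+4·5+1·0+2·0+4·0 = 24
gcd(4,4,4,1,2,4) = 1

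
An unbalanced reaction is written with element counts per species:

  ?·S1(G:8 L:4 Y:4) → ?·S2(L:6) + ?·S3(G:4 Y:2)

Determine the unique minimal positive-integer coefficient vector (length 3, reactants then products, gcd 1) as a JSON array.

G: 3·8 = 24 | 2·0+6·4 = 24
L: 3·4 = 12 | 2·6+6·0 = 12
Y: 3·4 = 12 | 2·0+6·2 = 12
gcd(3,2,6) = 1

Coefficients: [3, 2, 6]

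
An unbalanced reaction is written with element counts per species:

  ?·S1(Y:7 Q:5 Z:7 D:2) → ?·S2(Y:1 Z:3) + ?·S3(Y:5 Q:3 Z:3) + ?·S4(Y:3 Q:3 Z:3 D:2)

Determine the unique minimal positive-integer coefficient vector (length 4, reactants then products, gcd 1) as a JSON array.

Coefficients: [3, 2, 2, 3]

Y: 3·7 = 21 | 2·1+2·5+3·3 = 21
Q: 3·5 = 15 | 2·0+2·3+3·3 = 15
Z: 3·7 = 21 | 2·3+2·3+3·3 = 21
D: 3·2 = 6 | 2·0+2·0+3·2 = 6
gcd(3,2,2,3) = 1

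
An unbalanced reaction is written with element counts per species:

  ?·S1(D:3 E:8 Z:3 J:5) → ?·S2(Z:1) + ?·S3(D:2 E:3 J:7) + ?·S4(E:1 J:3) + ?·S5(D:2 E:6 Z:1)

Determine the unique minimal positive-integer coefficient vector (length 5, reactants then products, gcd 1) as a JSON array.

D: 2·3 = 6 | 4·0+1·2+1·0+2·2 = 6
E: 2·8 = 16 | 4·0+1·3+1·1+2·6 = 16
Z: 2·3 = 6 | 4·1+1·0+1·0+2·1 = 6
J: 2·5 = 10 | 4·0+1·7+1·3+2·0 = 10
gcd(2,4,1,1,2) = 1

Coefficients: [2, 4, 1, 1, 2]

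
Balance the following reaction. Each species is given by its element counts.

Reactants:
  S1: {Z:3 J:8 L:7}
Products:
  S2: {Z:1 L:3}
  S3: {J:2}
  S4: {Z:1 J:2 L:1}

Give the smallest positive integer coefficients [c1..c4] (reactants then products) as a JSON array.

Z: 1·3 = 3 | 2·1+3·0+1·1 = 3
J: 1·8 = 8 | 2·0+3·2+1·2 = 8
L: 1·7 = 7 | 2·3+3·0+1·1 = 7
gcd(1,2,3,1) = 1

Coefficients: [1, 2, 3, 1]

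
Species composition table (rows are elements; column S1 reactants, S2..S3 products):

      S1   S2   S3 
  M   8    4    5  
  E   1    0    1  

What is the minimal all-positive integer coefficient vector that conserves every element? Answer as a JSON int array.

M: 4·8 = 32 | 3·4+4·5 = 32
E: 4·1 = 4 | 3·0+4·1 = 4
gcd(4,3,4) = 1

Coefficients: [4, 3, 4]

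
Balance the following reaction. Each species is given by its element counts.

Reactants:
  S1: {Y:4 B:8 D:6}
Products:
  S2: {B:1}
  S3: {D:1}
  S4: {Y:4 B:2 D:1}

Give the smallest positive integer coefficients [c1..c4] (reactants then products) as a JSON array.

Y: 1·4 = 4 | 6·0+5·0+1·4 = 4
B: 1·8 = 8 | 6·1+5·0+1·2 = 8
D: 1·6 = 6 | 6·0+5·1+1·1 = 6
gcd(1,6,5,1) = 1

Coefficients: [1, 6, 5, 1]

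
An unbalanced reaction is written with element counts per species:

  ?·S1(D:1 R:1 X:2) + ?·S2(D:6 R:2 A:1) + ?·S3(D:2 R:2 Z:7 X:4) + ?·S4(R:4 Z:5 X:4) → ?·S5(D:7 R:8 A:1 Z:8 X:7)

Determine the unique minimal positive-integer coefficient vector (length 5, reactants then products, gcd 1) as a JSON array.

Coefficients: [2, 4, 1, 5, 4]

D: 2·1+4·6+1·2+5·0 = 28 | 4·7 = 28
R: 2·1+4·2+1·2+5·4 = 32 | 4·8 = 32
A: 2·0+4·1+1·0+5·0 = 4 | 4·1 = 4
Z: 2·0+4·0+1·7+5·5 = 32 | 4·8 = 32
X: 2·2+4·0+1·4+5·4 = 28 | 4·7 = 28
gcd(2,4,1,5,4) = 1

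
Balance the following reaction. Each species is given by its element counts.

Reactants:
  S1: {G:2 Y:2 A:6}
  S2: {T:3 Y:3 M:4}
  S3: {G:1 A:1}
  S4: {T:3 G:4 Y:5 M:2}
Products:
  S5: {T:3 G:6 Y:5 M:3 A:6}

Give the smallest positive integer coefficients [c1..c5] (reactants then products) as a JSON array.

T: 1·0+1·3+6·0+1·3 = 6 | 2·3 = 6
G: 1·2+1·0+6·1+1·4 = 12 | 2·6 = 12
Y: 1·2+1·3+6·0+1·5 = 10 | 2·5 = 10
M: 1·0+1·4+6·0+1·2 = 6 | 2·3 = 6
A: 1·6+1·0+6·1+1·0 = 12 | 2·6 = 12
gcd(1,1,6,1,2) = 1

Coefficients: [1, 1, 6, 1, 2]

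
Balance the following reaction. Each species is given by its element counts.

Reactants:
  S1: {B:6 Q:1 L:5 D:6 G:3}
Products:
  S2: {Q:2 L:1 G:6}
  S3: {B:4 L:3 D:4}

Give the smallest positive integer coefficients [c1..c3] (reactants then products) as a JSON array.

B: 2·6 = 12 | 1·0+3·4 = 12
Q: 2·1 = 2 | 1·2+3·0 = 2
L: 2·5 = 10 | 1·1+3·3 = 10
D: 2·6 = 12 | 1·0+3·4 = 12
G: 2·3 = 6 | 1·6+3·0 = 6
gcd(2,1,3) = 1

Coefficients: [2, 1, 3]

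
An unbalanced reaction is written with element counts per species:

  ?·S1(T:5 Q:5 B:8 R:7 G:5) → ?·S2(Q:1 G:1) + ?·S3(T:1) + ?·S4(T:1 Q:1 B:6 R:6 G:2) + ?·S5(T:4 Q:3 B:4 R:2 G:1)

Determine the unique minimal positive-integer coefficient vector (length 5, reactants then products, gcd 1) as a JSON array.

Coefficients: [2, 5, 4, 2, 1]

T: 2·5 = 10 | 5·0+4·1+2·1+1·4 = 10
Q: 2·5 = 10 | 5·1+4·0+2·1+1·3 = 10
B: 2·8 = 16 | 5·0+4·0+2·6+1·4 = 16
R: 2·7 = 14 | 5·0+4·0+2·6+1·2 = 14
G: 2·5 = 10 | 5·1+4·0+2·2+1·1 = 10
gcd(2,5,4,2,1) = 1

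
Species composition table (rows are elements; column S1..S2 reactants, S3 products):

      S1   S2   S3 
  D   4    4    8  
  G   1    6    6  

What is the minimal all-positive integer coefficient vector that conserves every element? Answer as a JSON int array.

D: 6·4+4·4 = 40 | 5·8 = 40
G: 6·1+4·6 = 30 | 5·6 = 30
gcd(6,4,5) = 1

Coefficients: [6, 4, 5]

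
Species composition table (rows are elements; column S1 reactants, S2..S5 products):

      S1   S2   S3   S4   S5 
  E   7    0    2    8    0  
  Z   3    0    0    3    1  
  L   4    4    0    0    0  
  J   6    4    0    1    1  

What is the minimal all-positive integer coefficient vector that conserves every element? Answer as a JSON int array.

E: 2·7 = 14 | 2·0+3·2+1·8+3·0 = 14
Z: 2·3 = 6 | 2·0+3·0+1·3+3·1 = 6
L: 2·4 = 8 | 2·4+3·0+1·0+3·0 = 8
J: 2·6 = 12 | 2·4+3·0+1·1+3·1 = 12
gcd(2,2,3,1,3) = 1

Coefficients: [2, 2, 3, 1, 3]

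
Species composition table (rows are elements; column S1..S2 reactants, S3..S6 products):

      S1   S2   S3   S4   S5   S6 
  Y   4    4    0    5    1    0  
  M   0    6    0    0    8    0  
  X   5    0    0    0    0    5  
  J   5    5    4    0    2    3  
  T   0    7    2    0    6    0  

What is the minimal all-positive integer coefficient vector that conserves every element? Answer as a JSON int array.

Coefficients: [3, 4, 5, 5, 3, 3]

Y: 3·4+4·4 = 28 | 5·0+5·5+3·1+3·0 = 28
M: 3·0+4·6 = 24 | 5·0+5·0+3·8+3·0 = 24
X: 3·5+4·0 = 15 | 5·0+5·0+3·0+3·5 = 15
J: 3·5+4·5 = 35 | 5·4+5·0+3·2+3·3 = 35
T: 3·0+4·7 = 28 | 5·2+5·0+3·6+3·0 = 28
gcd(3,4,5,5,3,3) = 1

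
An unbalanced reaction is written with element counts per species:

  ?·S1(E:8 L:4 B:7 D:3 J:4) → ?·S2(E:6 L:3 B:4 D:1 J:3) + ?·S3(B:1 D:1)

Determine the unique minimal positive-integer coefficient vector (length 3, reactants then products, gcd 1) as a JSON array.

E: 3·8 = 24 | 4·6+5·0 = 24
L: 3·4 = 12 | 4·3+5·0 = 12
B: 3·7 = 21 | 4·4+5·1 = 21
D: 3·3 = 9 | 4·1+5·1 = 9
J: 3·4 = 12 | 4·3+5·0 = 12
gcd(3,4,5) = 1

Coefficients: [3, 4, 5]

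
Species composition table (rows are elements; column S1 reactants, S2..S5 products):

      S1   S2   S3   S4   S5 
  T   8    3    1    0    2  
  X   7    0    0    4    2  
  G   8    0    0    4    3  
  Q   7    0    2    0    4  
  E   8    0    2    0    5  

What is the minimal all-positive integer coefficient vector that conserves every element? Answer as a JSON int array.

Coefficients: [4, 6, 6, 5, 4]

T: 4·8 = 32 | 6·3+6·1+5·0+4·2 = 32
X: 4·7 = 28 | 6·0+6·0+5·4+4·2 = 28
G: 4·8 = 32 | 6·0+6·0+5·4+4·3 = 32
Q: 4·7 = 28 | 6·0+6·2+5·0+4·4 = 28
E: 4·8 = 32 | 6·0+6·2+5·0+4·5 = 32
gcd(4,6,6,5,4) = 1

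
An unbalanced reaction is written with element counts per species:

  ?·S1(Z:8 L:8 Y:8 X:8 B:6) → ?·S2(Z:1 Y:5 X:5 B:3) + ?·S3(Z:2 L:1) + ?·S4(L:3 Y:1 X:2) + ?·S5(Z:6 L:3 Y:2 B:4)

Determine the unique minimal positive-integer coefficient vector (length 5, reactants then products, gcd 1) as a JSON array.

Z: 4·8 = 32 | 4·1+5·2+6·0+3·6 = 32
L: 4·8 = 32 | 4·0+5·1+6·3+3·3 = 32
Y: 4·8 = 32 | 4·5+5·0+6·1+3·2 = 32
X: 4·8 = 32 | 4·5+5·0+6·2+3·0 = 32
B: 4·6 = 24 | 4·3+5·0+6·0+3·4 = 24
gcd(4,4,5,6,3) = 1

Coefficients: [4, 4, 5, 6, 3]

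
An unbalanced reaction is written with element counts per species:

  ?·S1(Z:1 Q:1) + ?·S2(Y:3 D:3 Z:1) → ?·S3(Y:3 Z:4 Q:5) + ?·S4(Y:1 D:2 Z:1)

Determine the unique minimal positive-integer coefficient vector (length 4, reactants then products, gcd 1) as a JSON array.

Coefficients: [5, 2, 1, 3]

Y: 5·0+2·3 = 6 | 1·3+3·1 = 6
D: 5·0+2·3 = 6 | 1·0+3·2 = 6
Z: 5·1+2·1 = 7 | 1·4+3·1 = 7
Q: 5·1+2·0 = 5 | 1·5+3·0 = 5
gcd(5,2,1,3) = 1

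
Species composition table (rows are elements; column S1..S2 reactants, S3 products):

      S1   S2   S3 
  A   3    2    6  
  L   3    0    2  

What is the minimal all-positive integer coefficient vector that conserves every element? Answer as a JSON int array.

Coefficients: [2, 6, 3]

A: 2·3+6·2 = 18 | 3·6 = 18
L: 2·3+6·0 = 6 | 3·2 = 6
gcd(2,6,3) = 1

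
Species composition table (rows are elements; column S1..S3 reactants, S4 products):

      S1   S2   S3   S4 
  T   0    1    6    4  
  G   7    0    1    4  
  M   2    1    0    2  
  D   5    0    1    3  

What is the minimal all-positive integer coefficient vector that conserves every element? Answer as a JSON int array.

T: 1·0+2·1+1·6 = 8 | 2·4 = 8
G: 1·7+2·0+1·1 = 8 | 2·4 = 8
M: 1·2+2·1+1·0 = 4 | 2·2 = 4
D: 1·5+2·0+1·1 = 6 | 2·3 = 6
gcd(1,2,1,2) = 1

Coefficients: [1, 2, 1, 2]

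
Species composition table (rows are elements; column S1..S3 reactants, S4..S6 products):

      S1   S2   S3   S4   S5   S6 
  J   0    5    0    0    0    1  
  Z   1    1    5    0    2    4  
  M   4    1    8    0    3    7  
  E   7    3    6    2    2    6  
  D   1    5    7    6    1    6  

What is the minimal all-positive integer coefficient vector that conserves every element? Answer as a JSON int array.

Coefficients: [1, 1, 6, 2, 6, 5]

J: 1·0+1·5+6·0 = 5 | 2·0+6·0+5·1 = 5
Z: 1·1+1·1+6·5 = 32 | 2·0+6·2+5·4 = 32
M: 1·4+1·1+6·8 = 53 | 2·0+6·3+5·7 = 53
E: 1·7+1·3+6·6 = 46 | 2·2+6·2+5·6 = 46
D: 1·1+1·5+6·7 = 48 | 2·6+6·1+5·6 = 48
gcd(1,1,6,2,6,5) = 1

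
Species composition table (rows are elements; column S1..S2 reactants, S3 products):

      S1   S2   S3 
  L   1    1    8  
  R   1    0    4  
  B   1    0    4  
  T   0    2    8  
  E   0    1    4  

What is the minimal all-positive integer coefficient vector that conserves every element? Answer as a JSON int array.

L: 4·1+4·1 = 8 | 1·8 = 8
R: 4·1+4·0 = 4 | 1·4 = 4
B: 4·1+4·0 = 4 | 1·4 = 4
T: 4·0+4·2 = 8 | 1·8 = 8
E: 4·0+4·1 = 4 | 1·4 = 4
gcd(4,4,1) = 1

Coefficients: [4, 4, 1]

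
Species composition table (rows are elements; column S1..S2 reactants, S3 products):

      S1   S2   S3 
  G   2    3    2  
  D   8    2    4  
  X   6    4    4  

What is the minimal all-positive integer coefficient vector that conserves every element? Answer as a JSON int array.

Coefficients: [2, 2, 5]

G: 2·2+2·3 = 10 | 5·2 = 10
D: 2·8+2·2 = 20 | 5·4 = 20
X: 2·6+2·4 = 20 | 5·4 = 20
gcd(2,2,5) = 1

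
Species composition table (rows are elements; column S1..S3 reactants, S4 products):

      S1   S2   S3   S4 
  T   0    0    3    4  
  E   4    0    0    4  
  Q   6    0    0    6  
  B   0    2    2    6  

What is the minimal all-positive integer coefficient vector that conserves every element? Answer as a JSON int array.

Coefficients: [3, 5, 4, 3]

T: 3·0+5·0+4·3 = 12 | 3·4 = 12
E: 3·4+5·0+4·0 = 12 | 3·4 = 12
Q: 3·6+5·0+4·0 = 18 | 3·6 = 18
B: 3·0+5·2+4·2 = 18 | 3·6 = 18
gcd(3,5,4,3) = 1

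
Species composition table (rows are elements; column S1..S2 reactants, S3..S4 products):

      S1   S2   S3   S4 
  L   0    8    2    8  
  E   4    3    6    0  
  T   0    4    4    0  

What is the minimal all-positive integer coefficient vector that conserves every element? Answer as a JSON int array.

L: 3·0+4·8 = 32 | 4·2+3·8 = 32
E: 3·4+4·3 = 24 | 4·6+3·0 = 24
T: 3·0+4·4 = 16 | 4·4+3·0 = 16
gcd(3,4,4,3) = 1

Coefficients: [3, 4, 4, 3]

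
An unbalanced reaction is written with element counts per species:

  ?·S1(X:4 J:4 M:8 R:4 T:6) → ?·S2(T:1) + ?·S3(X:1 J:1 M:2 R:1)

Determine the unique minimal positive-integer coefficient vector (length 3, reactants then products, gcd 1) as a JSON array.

Coefficients: [1, 6, 4]

X: 1·4 = 4 | 6·0+4·1 = 4
J: 1·4 = 4 | 6·0+4·1 = 4
M: 1·8 = 8 | 6·0+4·2 = 8
R: 1·4 = 4 | 6·0+4·1 = 4
T: 1·6 = 6 | 6·1+4·0 = 6
gcd(1,6,4) = 1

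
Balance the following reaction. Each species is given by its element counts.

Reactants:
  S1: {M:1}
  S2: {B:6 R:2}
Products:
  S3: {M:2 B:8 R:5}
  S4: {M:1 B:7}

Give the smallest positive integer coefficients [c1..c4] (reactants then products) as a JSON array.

Coefficients: [6, 5, 2, 2]

M: 6·1+5·0 = 6 | 2·2+2·1 = 6
B: 6·0+5·6 = 30 | 2·8+2·7 = 30
R: 6·0+5·2 = 10 | 2·5+2·0 = 10
gcd(6,5,2,2) = 1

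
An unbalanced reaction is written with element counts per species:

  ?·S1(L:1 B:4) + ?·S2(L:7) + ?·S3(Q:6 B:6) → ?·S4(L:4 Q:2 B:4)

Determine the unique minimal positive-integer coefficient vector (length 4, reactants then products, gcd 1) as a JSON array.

Coefficients: [3, 3, 2, 6]

L: 3·1+3·7+2·0 = 24 | 6·4 = 24
Q: 3·0+3·0+2·6 = 12 | 6·2 = 12
B: 3·4+3·0+2·6 = 24 | 6·4 = 24
gcd(3,3,2,6) = 1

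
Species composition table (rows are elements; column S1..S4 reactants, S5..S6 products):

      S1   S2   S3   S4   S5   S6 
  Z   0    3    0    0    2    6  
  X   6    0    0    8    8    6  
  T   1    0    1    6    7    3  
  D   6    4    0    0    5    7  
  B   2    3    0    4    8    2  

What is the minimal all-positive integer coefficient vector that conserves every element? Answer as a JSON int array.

Z: 1·0+4·3+5·0+3·0 = 12 | 3·2+1·6 = 12
X: 1·6+4·0+5·0+3·8 = 30 | 3·8+1·6 = 30
T: 1·1+4·0+5·1+3·6 = 24 | 3·7+1·3 = 24
D: 1·6+4·4+5·0+3·0 = 22 | 3·5+1·7 = 22
B: 1·2+4·3+5·0+3·4 = 26 | 3·8+1·2 = 26
gcd(1,4,5,3,3,1) = 1

Coefficients: [1, 4, 5, 3, 3, 1]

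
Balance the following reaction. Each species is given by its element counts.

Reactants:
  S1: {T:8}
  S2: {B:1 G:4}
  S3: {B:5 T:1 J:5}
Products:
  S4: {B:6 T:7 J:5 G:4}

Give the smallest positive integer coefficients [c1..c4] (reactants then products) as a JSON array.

B: 3·0+4·1+4·5 = 24 | 4·6 = 24
T: 3·8+4·0+4·1 = 28 | 4·7 = 28
J: 3·0+4·0+4·5 = 20 | 4·5 = 20
G: 3·0+4·4+4·0 = 16 | 4·4 = 16
gcd(3,4,4,4) = 1

Coefficients: [3, 4, 4, 4]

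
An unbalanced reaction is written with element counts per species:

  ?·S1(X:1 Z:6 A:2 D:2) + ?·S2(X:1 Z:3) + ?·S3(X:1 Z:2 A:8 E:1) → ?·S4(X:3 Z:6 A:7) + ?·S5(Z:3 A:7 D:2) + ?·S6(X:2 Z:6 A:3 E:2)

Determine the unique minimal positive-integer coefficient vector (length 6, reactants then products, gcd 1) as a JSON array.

X: 5·1+1·1+6·1 = 12 | 2·3+5·0+3·2 = 12
Z: 5·6+1·3+6·2 = 45 | 2·6+5·3+3·6 = 45
A: 5·2+1·0+6·8 = 58 | 2·7+5·7+3·3 = 58
D: 5·2+1·0+6·0 = 10 | 2·0+5·2+3·0 = 10
E: 5·0+1·0+6·1 = 6 | 2·0+5·0+3·2 = 6
gcd(5,1,6,2,5,3) = 1

Coefficients: [5, 1, 6, 2, 5, 3]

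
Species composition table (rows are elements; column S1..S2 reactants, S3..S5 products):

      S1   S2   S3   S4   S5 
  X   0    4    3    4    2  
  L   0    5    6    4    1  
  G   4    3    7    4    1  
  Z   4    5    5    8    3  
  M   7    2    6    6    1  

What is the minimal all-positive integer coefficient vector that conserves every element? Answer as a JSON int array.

X: 3·0+5·4 = 20 | 2·3+3·4+1·2 = 20
L: 3·0+5·5 = 25 | 2·6+3·4+1·1 = 25
G: 3·4+5·3 = 27 | 2·7+3·4+1·1 = 27
Z: 3·4+5·5 = 37 | 2·5+3·8+1·3 = 37
M: 3·7+5·2 = 31 | 2·6+3·6+1·1 = 31
gcd(3,5,2,3,1) = 1

Coefficients: [3, 5, 2, 3, 1]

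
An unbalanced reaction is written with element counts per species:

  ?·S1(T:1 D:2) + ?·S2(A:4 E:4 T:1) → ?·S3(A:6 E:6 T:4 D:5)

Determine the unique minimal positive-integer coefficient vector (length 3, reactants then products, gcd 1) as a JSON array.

A: 5·0+3·4 = 12 | 2·6 = 12
E: 5·0+3·4 = 12 | 2·6 = 12
T: 5·1+3·1 = 8 | 2·4 = 8
D: 5·2+3·0 = 10 | 2·5 = 10
gcd(5,3,2) = 1

Coefficients: [5, 3, 2]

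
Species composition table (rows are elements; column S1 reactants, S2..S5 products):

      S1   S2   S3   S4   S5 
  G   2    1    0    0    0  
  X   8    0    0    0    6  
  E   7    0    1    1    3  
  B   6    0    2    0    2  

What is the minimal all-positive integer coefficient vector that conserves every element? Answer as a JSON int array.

Coefficients: [3, 6, 5, 4, 4]

G: 3·2 = 6 | 6·1+5·0+4·0+4·0 = 6
X: 3·8 = 24 | 6·0+5·0+4·0+4·6 = 24
E: 3·7 = 21 | 6·0+5·1+4·1+4·3 = 21
B: 3·6 = 18 | 6·0+5·2+4·0+4·2 = 18
gcd(3,6,5,4,4) = 1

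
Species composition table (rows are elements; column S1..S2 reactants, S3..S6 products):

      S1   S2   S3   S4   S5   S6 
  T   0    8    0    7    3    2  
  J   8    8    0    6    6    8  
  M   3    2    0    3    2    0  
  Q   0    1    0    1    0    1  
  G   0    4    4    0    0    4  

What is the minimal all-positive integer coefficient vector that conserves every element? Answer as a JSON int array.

Coefficients: [3, 5, 3, 3, 5, 2]

T: 3·0+5·8 = 40 | 3·0+3·7+5·3+2·2 = 40
J: 3·8+5·8 = 64 | 3·0+3·6+5·6+2·8 = 64
M: 3·3+5·2 = 19 | 3·0+3·3+5·2+2·0 = 19
Q: 3·0+5·1 = 5 | 3·0+3·1+5·0+2·1 = 5
G: 3·0+5·4 = 20 | 3·4+3·0+5·0+2·4 = 20
gcd(3,5,3,3,5,2) = 1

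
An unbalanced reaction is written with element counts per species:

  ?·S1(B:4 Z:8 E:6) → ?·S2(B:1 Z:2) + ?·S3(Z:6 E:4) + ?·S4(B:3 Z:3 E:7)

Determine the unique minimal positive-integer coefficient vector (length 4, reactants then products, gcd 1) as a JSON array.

B: 3·4 = 12 | 6·1+1·0+2·3 = 12
Z: 3·8 = 24 | 6·2+1·6+2·3 = 24
E: 3·6 = 18 | 6·0+1·4+2·7 = 18
gcd(3,6,1,2) = 1

Coefficients: [3, 6, 1, 2]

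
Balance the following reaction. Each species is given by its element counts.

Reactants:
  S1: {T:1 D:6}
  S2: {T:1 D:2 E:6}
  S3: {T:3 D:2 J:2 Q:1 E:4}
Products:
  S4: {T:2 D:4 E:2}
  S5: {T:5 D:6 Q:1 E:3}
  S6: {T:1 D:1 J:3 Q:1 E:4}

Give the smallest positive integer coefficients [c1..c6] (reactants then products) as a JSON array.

T: 3·1+1·1+6·3 = 22 | 4·2+2·5+4·1 = 22
D: 3·6+1·2+6·2 = 32 | 4·4+2·6+4·1 = 32
J: 3·0+1·0+6·2 = 12 | 4·0+2·0+4·3 = 12
Q: 3·0+1·0+6·1 = 6 | 4·0+2·1+4·1 = 6
E: 3·0+1·6+6·4 = 30 | 4·2+2·3+4·4 = 30
gcd(3,1,6,4,2,4) = 1

Coefficients: [3, 1, 6, 4, 2, 4]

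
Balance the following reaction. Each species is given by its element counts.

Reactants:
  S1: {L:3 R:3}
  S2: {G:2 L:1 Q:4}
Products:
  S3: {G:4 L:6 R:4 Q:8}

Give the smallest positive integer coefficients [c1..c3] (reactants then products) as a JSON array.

G: 4·0+6·2 = 12 | 3·4 = 12
L: 4·3+6·1 = 18 | 3·6 = 18
R: 4·3+6·0 = 12 | 3·4 = 12
Q: 4·0+6·4 = 24 | 3·8 = 24
gcd(4,6,3) = 1

Coefficients: [4, 6, 3]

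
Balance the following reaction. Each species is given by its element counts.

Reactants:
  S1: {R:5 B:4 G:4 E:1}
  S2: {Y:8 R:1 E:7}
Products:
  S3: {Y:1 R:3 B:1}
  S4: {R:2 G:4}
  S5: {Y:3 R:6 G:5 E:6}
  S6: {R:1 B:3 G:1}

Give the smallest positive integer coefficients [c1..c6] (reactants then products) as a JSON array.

Y: 5·0+1·8 = 8 | 2·1+1·0+2·3+6·0 = 8
R: 5·5+1·1 = 26 | 2·3+1·2+2·6+6·1 = 26
B: 5·4+1·0 = 20 | 2·1+1·0+2·0+6·3 = 20
G: 5·4+1·0 = 20 | 2·0+1·4+2·5+6·1 = 20
E: 5·1+1·7 = 12 | 2·0+1·0+2·6+6·0 = 12
gcd(5,1,2,1,2,6) = 1

Coefficients: [5, 1, 2, 1, 2, 6]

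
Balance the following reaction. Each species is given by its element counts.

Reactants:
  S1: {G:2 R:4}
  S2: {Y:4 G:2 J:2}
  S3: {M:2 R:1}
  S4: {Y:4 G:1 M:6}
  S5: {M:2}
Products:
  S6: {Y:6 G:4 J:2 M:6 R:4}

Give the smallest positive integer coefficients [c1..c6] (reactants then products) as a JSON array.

Coefficients: [3, 4, 4, 2, 2, 4]

Y: 3·0+4·4+4·0+2·4+2·0 = 24 | 4·6 = 24
G: 3·2+4·2+4·0+2·1+2·0 = 16 | 4·4 = 16
J: 3·0+4·2+4·0+2·0+2·0 = 8 | 4·2 = 8
M: 3·0+4·0+4·2+2·6+2·2 = 24 | 4·6 = 24
R: 3·4+4·0+4·1+2·0+2·0 = 16 | 4·4 = 16
gcd(3,4,4,2,2,4) = 1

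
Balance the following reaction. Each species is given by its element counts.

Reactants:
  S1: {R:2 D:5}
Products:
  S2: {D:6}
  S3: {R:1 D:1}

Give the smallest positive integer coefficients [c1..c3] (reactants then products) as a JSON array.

Coefficients: [2, 1, 4]

R: 2·2 = 4 | 1·0+4·1 = 4
D: 2·5 = 10 | 1·6+4·1 = 10
gcd(2,1,4) = 1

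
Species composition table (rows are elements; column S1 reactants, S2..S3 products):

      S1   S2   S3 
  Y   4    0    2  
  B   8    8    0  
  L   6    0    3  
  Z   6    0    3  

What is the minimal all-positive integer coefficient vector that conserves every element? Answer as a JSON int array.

Coefficients: [1, 1, 2]

Y: 1·4 = 4 | 1·0+2·2 = 4
B: 1·8 = 8 | 1·8+2·0 = 8
L: 1·6 = 6 | 1·0+2·3 = 6
Z: 1·6 = 6 | 1·0+2·3 = 6
gcd(1,1,2) = 1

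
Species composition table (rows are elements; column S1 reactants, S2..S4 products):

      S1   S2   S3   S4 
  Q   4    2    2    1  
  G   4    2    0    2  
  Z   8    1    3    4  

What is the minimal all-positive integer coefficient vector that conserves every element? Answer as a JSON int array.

Coefficients: [3, 2, 2, 4]

Q: 3·4 = 12 | 2·2+2·2+4·1 = 12
G: 3·4 = 12 | 2·2+2·0+4·2 = 12
Z: 3·8 = 24 | 2·1+2·3+4·4 = 24
gcd(3,2,2,4) = 1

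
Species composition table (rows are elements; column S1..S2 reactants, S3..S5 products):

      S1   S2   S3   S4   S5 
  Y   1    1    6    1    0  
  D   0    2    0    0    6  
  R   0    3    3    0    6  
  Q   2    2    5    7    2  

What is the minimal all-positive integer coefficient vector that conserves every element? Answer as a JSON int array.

Coefficients: [4, 3, 1, 1, 1]

Y: 4·1+3·1 = 7 | 1·6+1·1+1·0 = 7
D: 4·0+3·2 = 6 | 1·0+1·0+1·6 = 6
R: 4·0+3·3 = 9 | 1·3+1·0+1·6 = 9
Q: 4·2+3·2 = 14 | 1·5+1·7+1·2 = 14
gcd(4,3,1,1,1) = 1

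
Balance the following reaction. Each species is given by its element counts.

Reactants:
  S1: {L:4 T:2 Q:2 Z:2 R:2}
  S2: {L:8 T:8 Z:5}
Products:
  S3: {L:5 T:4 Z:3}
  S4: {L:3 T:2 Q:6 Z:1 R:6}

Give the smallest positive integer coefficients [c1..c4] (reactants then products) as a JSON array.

Coefficients: [3, 2, 5, 1]

L: 3·4+2·8 = 28 | 5·5+1·3 = 28
T: 3·2+2·8 = 22 | 5·4+1·2 = 22
Q: 3·2+2·0 = 6 | 5·0+1·6 = 6
Z: 3·2+2·5 = 16 | 5·3+1·1 = 16
R: 3·2+2·0 = 6 | 5·0+1·6 = 6
gcd(3,2,5,1) = 1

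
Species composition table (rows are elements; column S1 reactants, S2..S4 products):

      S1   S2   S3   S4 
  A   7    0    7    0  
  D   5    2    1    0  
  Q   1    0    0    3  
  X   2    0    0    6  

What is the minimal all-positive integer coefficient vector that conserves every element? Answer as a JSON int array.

A: 3·7 = 21 | 6·0+3·7+1·0 = 21
D: 3·5 = 15 | 6·2+3·1+1·0 = 15
Q: 3·1 = 3 | 6·0+3·0+1·3 = 3
X: 3·2 = 6 | 6·0+3·0+1·6 = 6
gcd(3,6,3,1) = 1

Coefficients: [3, 6, 3, 1]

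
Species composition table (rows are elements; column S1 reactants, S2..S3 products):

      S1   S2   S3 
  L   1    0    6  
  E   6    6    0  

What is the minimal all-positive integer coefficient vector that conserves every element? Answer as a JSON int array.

L: 6·1 = 6 | 6·0+1·6 = 6
E: 6·6 = 36 | 6·6+1·0 = 36
gcd(6,6,1) = 1

Coefficients: [6, 6, 1]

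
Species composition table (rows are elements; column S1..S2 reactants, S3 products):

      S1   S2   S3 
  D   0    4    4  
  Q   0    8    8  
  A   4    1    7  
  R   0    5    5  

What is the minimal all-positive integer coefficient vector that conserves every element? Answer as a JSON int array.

D: 3·0+2·4 = 8 | 2·4 = 8
Q: 3·0+2·8 = 16 | 2·8 = 16
A: 3·4+2·1 = 14 | 2·7 = 14
R: 3·0+2·5 = 10 | 2·5 = 10
gcd(3,2,2) = 1

Coefficients: [3, 2, 2]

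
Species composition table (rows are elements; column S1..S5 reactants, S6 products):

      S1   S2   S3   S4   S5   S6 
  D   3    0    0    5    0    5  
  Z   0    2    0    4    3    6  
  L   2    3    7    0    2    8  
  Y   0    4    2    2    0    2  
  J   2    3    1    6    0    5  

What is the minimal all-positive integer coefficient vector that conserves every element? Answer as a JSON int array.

D: 5·3+1·0+1·0+1·5+6·0 = 20 | 4·5 = 20
Z: 5·0+1·2+1·0+1·4+6·3 = 24 | 4·6 = 24
L: 5·2+1·3+1·7+1·0+6·2 = 32 | 4·8 = 32
Y: 5·0+1·4+1·2+1·2+6·0 = 8 | 4·2 = 8
J: 5·2+1·3+1·1+1·6+6·0 = 20 | 4·5 = 20
gcd(5,1,1,1,6,4) = 1

Coefficients: [5, 1, 1, 1, 6, 4]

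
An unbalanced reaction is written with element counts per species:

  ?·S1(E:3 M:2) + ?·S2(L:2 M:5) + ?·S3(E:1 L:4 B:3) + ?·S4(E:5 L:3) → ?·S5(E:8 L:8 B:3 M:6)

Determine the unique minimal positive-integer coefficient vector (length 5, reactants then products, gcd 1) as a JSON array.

E: 5·3+4·0+5·1+4·5 = 40 | 5·8 = 40
L: 5·0+4·2+5·4+4·3 = 40 | 5·8 = 40
B: 5·0+4·0+5·3+4·0 = 15 | 5·3 = 15
M: 5·2+4·5+5·0+4·0 = 30 | 5·6 = 30
gcd(5,4,5,4,5) = 1

Coefficients: [5, 4, 5, 4, 5]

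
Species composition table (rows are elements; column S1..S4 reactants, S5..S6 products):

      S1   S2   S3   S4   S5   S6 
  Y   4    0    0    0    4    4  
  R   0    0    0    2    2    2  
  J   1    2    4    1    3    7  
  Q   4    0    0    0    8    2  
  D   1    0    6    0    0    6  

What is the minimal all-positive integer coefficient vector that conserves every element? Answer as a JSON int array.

Y: 6·4+5·0+3·0+6·0 = 24 | 2·4+4·4 = 24
R: 6·0+5·0+3·0+6·2 = 12 | 2·2+4·2 = 12
J: 6·1+5·2+3·4+6·1 = 34 | 2·3+4·7 = 34
Q: 6·4+5·0+3·0+6·0 = 24 | 2·8+4·2 = 24
D: 6·1+5·0+3·6+6·0 = 24 | 2·0+4·6 = 24
gcd(6,5,3,6,2,4) = 1

Coefficients: [6, 5, 3, 6, 2, 4]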